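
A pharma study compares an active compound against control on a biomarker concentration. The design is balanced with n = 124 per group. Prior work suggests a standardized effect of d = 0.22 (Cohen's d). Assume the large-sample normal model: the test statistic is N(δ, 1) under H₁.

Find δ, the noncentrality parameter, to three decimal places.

δ ≈ 1.732

δ = d·√(n/2) = 0.22 × √(124/2) = 1.7323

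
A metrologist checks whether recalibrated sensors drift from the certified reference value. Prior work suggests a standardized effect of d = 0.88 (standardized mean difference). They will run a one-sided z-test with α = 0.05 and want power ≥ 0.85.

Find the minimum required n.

Set Φ(δ − 1.645) = 0.85; then δ − 1.645 = Φ⁻¹(0.85) = 1.036, giving δ = 2.681.
δ = d·√n ⇒ n = (δ/d)² = (2.681 / 0.88)² = 9.28.
Rounding up, n = 10.

n = 10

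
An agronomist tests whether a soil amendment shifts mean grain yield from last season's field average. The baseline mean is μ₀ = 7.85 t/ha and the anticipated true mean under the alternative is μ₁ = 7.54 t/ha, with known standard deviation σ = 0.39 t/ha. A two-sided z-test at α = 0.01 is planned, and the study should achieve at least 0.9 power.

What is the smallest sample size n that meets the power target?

Standardized effect: d = |μ₁ − μ₀| / σ = |7.54 − 7.85| / 0.39 = 0.7949
Set Φ(δ − 2.576) = 0.9; then δ − 2.576 = Φ⁻¹(0.9) = 1.282, giving δ = 3.857.
(For δ > 0 the lower-tail rejection region contributes negligibly to power, so the one-term inversion is standard.)
δ = d·√n ⇒ n = (δ/d)² = (3.857 / 0.7949)² = 23.55.
Round up to the next whole unit.

n = 24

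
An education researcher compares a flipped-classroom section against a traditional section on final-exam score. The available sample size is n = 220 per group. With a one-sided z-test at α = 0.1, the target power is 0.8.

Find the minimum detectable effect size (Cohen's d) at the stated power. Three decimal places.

d ≈ 0.202

Need Φ(δ − 1.282) = 0.8, so δ = 1.282 + 0.842 = 2.123.
δ = d·√(n/2) ⇒ d = δ/√(n/2) = 2.123/√(220/2) = 0.2024.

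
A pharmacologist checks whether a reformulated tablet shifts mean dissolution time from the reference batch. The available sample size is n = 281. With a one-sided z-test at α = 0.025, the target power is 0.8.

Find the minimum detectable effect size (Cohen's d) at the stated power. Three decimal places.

d ≈ 0.167

Need Φ(δ − 1.960) = 0.8, so δ = 1.960 + 0.842 = 2.802.
δ = d·√n ⇒ d = δ/√n = 2.802/√281 = 0.1671.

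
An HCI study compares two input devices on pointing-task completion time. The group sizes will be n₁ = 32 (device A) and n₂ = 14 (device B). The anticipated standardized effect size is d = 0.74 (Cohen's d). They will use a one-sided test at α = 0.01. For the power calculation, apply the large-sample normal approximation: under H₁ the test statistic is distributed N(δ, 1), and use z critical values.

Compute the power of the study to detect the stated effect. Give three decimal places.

Power ≈ 0.493

Noncentrality parameter: δ = d / √(1/n₁ + 1/n₂) = 0.74 / √(1/32 + 1/14) = 2.3094
One-sided α = 0.01 → critical value z_{0.01} = 2.326.
Power = P(Z > 2.326 − δ) = Φ(-0.017) = 0.4932.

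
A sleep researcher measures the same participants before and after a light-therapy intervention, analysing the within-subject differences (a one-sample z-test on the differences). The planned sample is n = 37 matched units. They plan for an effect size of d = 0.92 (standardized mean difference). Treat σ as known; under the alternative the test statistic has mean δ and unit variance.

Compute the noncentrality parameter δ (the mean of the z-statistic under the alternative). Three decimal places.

δ ≈ 5.596

The noncentrality parameter scales effect size by the design's sample-size factor: δ = d·√n = 0.92 × √37 = 5.5961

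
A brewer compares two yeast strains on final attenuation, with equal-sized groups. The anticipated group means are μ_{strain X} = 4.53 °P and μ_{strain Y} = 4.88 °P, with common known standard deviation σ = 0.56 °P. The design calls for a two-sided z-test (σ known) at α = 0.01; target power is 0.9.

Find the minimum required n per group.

n = 77 per group

Standardized effect: d = |μ_{strain X} − μ_{strain Y}| / σ = |4.53 − 4.88| / 0.56 = 0.6250
For power 0.9 need Φ(δ − z_{0.005}) = 0.9, so δ = z_{0.005} + z_{0.10} = 2.576 + 1.282 = 3.857.
(Ignoring the negligible lower-tail rejection probability gives the usual closed-form inversion.)
δ = d·√(n/2) ⇒ n = 2(δ/d)² = 2 × (3.857 / 0.6250)² = 76.18.
Round up to the next whole unit.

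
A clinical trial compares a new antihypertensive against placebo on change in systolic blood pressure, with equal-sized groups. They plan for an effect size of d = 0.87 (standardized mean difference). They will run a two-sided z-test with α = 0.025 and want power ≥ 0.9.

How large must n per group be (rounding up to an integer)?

n = 33 per group

Set Φ(δ − 2.241) = 0.9; then δ − 2.241 = Φ⁻¹(0.9) = 1.282, giving δ = 3.523.
(For δ > 0 the lower-tail rejection region contributes negligibly to power, so the one-term inversion is standard.)
δ = d·√(n/2) ⇒ n = 2(δ/d)² = 2 × (3.523 / 0.87)² = 32.79.
Round up to the next whole unit.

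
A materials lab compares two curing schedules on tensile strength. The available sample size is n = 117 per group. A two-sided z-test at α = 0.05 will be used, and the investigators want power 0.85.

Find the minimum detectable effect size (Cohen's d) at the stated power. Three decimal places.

d ≈ 0.392

Required noncentrality: δ = z_{0.025} + z_{0.15} = 1.960 + 1.036 = 2.996.
(Lower-tail contribution to power is negligible for δ > 0.)
δ = d·√(n/2) ⇒ d = δ/√(n/2) = 2.996/√(117/2) = 0.3918.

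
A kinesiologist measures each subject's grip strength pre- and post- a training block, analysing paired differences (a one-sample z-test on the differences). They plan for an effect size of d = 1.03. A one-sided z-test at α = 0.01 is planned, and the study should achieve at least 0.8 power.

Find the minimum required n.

n = 10

Set Φ(δ − 2.326) = 0.8; then δ − 2.326 = Φ⁻¹(0.8) = 0.842, giving δ = 3.168.
δ = d·√n ⇒ n = (δ/d)² = (3.168 / 1.03)² = 9.46.
Rounding up, n = 10.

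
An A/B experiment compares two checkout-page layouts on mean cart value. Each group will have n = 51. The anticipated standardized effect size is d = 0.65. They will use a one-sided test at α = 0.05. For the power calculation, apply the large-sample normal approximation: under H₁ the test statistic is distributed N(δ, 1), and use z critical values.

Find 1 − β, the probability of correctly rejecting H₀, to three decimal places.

Noncentrality parameter: δ = d·√(n/2) = 0.65 × √(51/2) = 3.2823
Critical value for a one-sided test at α = 0.05: z_α = 1.645.
Power = P(Z > 1.645 − δ) = Φ(1.637) = 0.9492.

Power ≈ 0.949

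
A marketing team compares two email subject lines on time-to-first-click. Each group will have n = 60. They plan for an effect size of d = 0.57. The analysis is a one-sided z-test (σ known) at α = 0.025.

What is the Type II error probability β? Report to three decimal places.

β ≈ 0.123

Noncentrality parameter: δ = d·√(n/2) = 0.57 × √(60/2) = 3.1220
One-sided α = 0.025 → critical value z_{0.025} = 1.960.
Power = Φ(δ − 1.960) = Φ(1.162) = 0.8774.
Type II error: β = 1 − power = 1 − 0.8774 = 0.1226.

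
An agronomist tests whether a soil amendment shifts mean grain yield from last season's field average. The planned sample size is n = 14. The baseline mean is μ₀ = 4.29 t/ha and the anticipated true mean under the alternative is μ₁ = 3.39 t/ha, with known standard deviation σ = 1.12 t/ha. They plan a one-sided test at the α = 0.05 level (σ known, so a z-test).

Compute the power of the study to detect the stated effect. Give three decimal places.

Power ≈ 0.913

Standardized effect: d = |μ₁ − μ₀| / σ = |3.39 − 4.29| / 1.12 = 0.8036
Noncentrality parameter: δ = d·√n = 0.8036 × √14 = 3.0067
Critical value for a one-sided test at α = 0.05: z_α = 1.645.
Power = P(Z > 1.645 − δ) = Φ(1.362) = 0.9134.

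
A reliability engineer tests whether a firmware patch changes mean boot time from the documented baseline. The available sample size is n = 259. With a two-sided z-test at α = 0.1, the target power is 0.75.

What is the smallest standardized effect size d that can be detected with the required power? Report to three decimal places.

d ≈ 0.144

Required noncentrality: δ = z_{0.05} + z_{0.25} = 1.645 + 0.674 = 2.319.
(Lower-tail contribution to power is negligible for δ > 0.)
δ = d·√n ⇒ d = δ/√n = 2.319/√259 = 0.1441.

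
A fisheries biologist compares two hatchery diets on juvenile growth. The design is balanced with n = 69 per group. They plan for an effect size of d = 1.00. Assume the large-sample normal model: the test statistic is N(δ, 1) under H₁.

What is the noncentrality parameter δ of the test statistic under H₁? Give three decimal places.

δ ≈ 5.874

The noncentrality parameter scales effect size by the design's sample-size factor: δ = d·√(n/2) = 1.00 × √(69/2) = 5.8737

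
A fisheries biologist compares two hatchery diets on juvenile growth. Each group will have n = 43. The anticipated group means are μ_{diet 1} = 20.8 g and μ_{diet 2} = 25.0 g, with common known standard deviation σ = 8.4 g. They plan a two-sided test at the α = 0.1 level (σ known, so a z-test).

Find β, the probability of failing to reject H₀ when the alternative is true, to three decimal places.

Standardized effect: d = |μ_{diet 1} − μ_{diet 2}| / σ = |20.8 − 25.0| / 8.4 = 0.5000
Noncentrality parameter: δ = d·√(n/2) = 0.5000 × √(43/2) = 2.3184
Critical value for a two-sided test at α = 0.1: z_{α/2} = 1.645.
Power = Φ(δ − 1.645) + Φ(−δ − 1.645) = Φ(0.674) + Φ(-3.963) = 0.7497 + 0.0000 = 0.7497.
Type II error: β = 1 − power = 1 − 0.7497 = 0.2503.

β ≈ 0.250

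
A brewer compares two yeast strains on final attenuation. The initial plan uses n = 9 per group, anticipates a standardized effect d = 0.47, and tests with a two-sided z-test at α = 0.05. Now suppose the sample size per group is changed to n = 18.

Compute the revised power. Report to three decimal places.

With n = 18 per group: δ = d·√(n/2) = 0.47 × √(18/2) = 1.4100. Critical value z_{0.025} = 1.960.
Revised power = Φ(δ − 1.960) + Φ(−δ − 1.960) = Φ(-0.550) + Φ(-3.370) = 0.2912 + 0.0004 = 0.2915.

Power ≈ 0.292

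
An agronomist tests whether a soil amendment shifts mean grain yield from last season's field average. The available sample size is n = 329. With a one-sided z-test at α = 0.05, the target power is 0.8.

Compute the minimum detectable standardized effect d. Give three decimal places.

d ≈ 0.137

Need Φ(δ − 1.645) = 0.8, so δ = 1.645 + 0.842 = 2.486.
δ = d·√n ⇒ d = δ/√n = 2.486/√329 = 0.1371.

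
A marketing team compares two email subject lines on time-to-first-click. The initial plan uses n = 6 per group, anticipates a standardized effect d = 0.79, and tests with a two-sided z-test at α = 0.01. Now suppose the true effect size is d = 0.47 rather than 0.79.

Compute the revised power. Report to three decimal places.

With d = 0.47: δ = d·√(n/2) = 0.47 × √(6/2) = 0.8141. Critical value z_{0.005} = 2.576.
Revised power = Φ(δ − 2.576) + Φ(−δ − 2.576) = Φ(-1.762) + Φ(-3.390) = 0.0391 + 0.0003 = 0.0394.

Power ≈ 0.039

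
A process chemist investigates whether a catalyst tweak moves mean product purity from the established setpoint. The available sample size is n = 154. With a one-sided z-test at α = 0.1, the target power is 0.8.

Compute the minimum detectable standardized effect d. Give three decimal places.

d ≈ 0.171

Required noncentrality: δ = z_{0.1} + z_{0.20} = 1.282 + 0.842 = 2.123.
δ = d·√n ⇒ d = δ/√n = 2.123/√154 = 0.1711.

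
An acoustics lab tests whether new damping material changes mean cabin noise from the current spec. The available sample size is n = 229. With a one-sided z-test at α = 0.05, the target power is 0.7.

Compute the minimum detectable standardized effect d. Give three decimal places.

Need Φ(δ − 1.645) = 0.7, so δ = 1.645 + 0.524 = 2.169.
δ = d·√n ⇒ d = δ/√n = 2.169/√229 = 0.1433.

d ≈ 0.143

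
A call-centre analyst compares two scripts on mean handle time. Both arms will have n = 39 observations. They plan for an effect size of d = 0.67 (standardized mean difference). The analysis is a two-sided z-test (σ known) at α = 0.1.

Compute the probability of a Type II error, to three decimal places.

Noncentrality parameter: δ = d·√(n/2) = 0.67 × √(39/2) = 2.9586
Two-sided α = 0.1 → critical value z_{0.05} = 1.645.
Power = Φ(δ − 1.645) + Φ(−δ − 1.645) = Φ(1.314) + Φ(-4.603) = 0.9055 + 0.0000 = 0.9055.
Type II error: β = 1 − power = 1 − 0.9055 = 0.0945.

β ≈ 0.094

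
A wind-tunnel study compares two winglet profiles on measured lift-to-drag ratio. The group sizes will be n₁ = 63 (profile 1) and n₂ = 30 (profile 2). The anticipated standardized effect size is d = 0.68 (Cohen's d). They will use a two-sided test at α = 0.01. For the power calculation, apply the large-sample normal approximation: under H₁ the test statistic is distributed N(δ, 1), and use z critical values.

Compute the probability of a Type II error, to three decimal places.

Noncentrality parameter: λ = d / √(1/n₁ + 1/n₂) = 0.68 / √(1/63 + 1/30) = 3.0655
Critical value for a two-sided test at α = 0.01: z_{α/2} = 2.576.
Power = Φ(λ − 2.576) + Φ(−λ − 2.576) = Φ(0.490) + Φ(-5.641) = 0.6878 + 0.0000 = 0.6878.
Type II error: β = 1 − power = 1 − 0.6878 = 0.3122.

β ≈ 0.312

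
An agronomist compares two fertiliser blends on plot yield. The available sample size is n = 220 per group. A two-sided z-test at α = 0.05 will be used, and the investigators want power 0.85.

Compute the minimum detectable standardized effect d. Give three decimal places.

d ≈ 0.286

Required noncentrality: δ = z_{0.025} + z_{0.15} = 1.960 + 1.036 = 2.996.
(The second rejection-region term Φ(−δ − z_{α/2}) is negligible and dropped.)
δ = d·√(n/2) ⇒ d = δ/√(n/2) = 2.996/√(220/2) = 0.2857.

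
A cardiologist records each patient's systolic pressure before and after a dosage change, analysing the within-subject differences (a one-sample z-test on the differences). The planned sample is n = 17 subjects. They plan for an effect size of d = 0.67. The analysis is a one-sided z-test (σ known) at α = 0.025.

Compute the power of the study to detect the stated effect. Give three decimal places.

Noncentrality parameter: δ = d·√n = 0.67 × √17 = 2.7625
One-sided α = 0.025 → critical value z_{0.025} = 1.960.
Power = Φ(δ − 1.960) = Φ(0.803) = 0.7889.

Power ≈ 0.789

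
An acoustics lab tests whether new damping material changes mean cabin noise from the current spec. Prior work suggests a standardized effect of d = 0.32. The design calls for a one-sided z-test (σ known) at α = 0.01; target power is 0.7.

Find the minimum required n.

n = 80

Set Φ(δ − 2.326) = 0.7; then δ − 2.326 = Φ⁻¹(0.7) = 0.524, giving δ = 2.851.
δ = d·√n ⇒ n = (δ/d)² = (2.851 / 0.32)² = 79.36.
Rounding up, n = 80.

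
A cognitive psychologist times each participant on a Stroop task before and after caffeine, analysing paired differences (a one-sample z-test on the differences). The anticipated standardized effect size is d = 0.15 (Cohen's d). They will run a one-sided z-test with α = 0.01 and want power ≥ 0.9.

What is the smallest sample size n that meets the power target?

Set Φ(δ − 2.326) = 0.9; then δ − 2.326 = Φ⁻¹(0.9) = 1.282, giving δ = 3.608.
δ = d·√n ⇒ n = (δ/d)² = (3.608 / 0.15)² = 578.53.
Rounding up, n = 579.

n = 579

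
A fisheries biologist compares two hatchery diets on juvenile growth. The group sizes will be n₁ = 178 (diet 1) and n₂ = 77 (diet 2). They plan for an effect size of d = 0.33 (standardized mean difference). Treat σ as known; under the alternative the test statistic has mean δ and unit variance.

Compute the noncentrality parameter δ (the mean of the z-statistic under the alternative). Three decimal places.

δ = d / √(1/n₁ + 1/n₂) = 0.33 / √(1/178 + 1/77) = 2.4194

δ ≈ 2.419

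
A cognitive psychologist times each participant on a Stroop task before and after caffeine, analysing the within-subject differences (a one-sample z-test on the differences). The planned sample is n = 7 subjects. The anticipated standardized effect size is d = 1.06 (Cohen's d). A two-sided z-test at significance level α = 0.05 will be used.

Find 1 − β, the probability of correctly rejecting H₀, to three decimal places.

Noncentrality parameter: δ = d·√n = 1.06 × √7 = 2.8045
Critical value for a two-sided test at α = 0.05: z_{α/2} = 1.960.
Power = Φ(δ − 1.960) + Φ(−δ − 1.960) = Φ(0.845) + Φ(-4.764) = 0.8008 + 0.0000 = 0.8008.

Power ≈ 0.801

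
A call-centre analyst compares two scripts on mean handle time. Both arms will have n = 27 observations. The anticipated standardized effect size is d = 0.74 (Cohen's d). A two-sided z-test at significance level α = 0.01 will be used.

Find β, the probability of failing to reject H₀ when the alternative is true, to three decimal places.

β ≈ 0.443

Noncentrality parameter: δ = d·√(n/2) = 0.74 × √(27/2) = 2.7189
Two-sided α = 0.01 → critical value z_{0.005} = 2.576.
Power = Φ(δ − 2.576) + Φ(−δ − 2.576) = Φ(0.143) + Φ(-5.295) = 0.5569 + 0.0000 = 0.5569.
Type II error: β = 1 − power = 1 − 0.5569 = 0.4431.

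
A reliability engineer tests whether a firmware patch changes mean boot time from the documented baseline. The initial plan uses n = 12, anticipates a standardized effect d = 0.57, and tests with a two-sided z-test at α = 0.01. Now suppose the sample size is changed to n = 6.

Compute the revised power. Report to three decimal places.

Power ≈ 0.119

With n = 6: δ = d·√n = 0.57 × √6 = 1.3962. Critical value z_{0.005} = 2.576.
Revised power = Φ(δ − 2.576) + Φ(−δ − 2.576) = Φ(-1.180) + Φ(-3.972) = 0.1191 + 0.0000 = 0.1191.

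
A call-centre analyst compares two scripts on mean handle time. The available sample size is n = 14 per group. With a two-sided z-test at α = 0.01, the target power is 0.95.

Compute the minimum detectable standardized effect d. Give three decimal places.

Required noncentrality: δ = z_{0.005} + z_{0.05} = 2.576 + 1.645 = 4.221.
(Lower-tail contribution to power is negligible for δ > 0.)
δ = d·√(n/2) ⇒ d = δ/√(n/2) = 4.221/√(14/2) = 1.5953.

d ≈ 1.595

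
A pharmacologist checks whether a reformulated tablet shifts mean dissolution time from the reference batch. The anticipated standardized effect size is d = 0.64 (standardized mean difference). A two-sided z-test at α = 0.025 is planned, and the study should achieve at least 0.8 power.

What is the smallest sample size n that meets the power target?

For power 0.8 need Φ(δ − z_{0.0125}) = 0.8, so δ = z_{0.0125} + z_{0.20} = 2.241 + 0.842 = 3.083.
(The Φ(−δ − z_{α/2}) term is vanishingly small for δ > 0 and is dropped in the standard sample-size formula.)
δ = d·√n ⇒ n = (δ/d)² = (3.083 / 0.64)² = 23.21.
Rounding up, n = 24.

n = 24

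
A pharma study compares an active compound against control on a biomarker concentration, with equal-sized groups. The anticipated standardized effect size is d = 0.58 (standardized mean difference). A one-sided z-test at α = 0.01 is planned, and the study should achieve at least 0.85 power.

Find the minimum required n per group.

n = 68 per group

For power 0.85 need Φ(δ − z_{0.01}) = 0.85, so δ = z_{0.01} + z_{0.15} = 2.326 + 1.036 = 3.363.
δ = d·√(n/2) ⇒ n = 2(δ/d)² = 2 × (3.363 / 0.58)² = 67.23.
Rounding up, n = 68 per group.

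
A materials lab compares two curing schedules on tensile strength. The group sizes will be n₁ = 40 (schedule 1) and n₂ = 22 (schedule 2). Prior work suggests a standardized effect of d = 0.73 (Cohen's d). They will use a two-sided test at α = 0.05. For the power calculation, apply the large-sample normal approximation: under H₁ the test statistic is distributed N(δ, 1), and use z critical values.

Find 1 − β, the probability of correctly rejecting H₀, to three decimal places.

Noncentrality parameter: δ = d / √(1/n₁ + 1/n₂) = 0.73 / √(1/40 + 1/22) = 2.7502
Two-sided α = 0.05 → critical value z_{0.025} = 1.960.
Power = Φ(δ − 1.960) + Φ(−δ − 1.960) = Φ(0.790) + Φ(-4.710) = 0.7853 + 0.0000 = 0.7853.

Power ≈ 0.785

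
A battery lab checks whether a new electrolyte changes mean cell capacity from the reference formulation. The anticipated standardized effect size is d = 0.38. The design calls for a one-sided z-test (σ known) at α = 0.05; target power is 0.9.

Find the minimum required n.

n = 60

For power 0.9 need Φ(δ − z_{0.05}) = 0.9, so δ = z_{0.05} + z_{0.10} = 1.645 + 1.282 = 2.926.
δ = d·√n ⇒ n = (δ/d)² = (2.926 / 0.38)² = 59.31.
Round up to the next whole unit.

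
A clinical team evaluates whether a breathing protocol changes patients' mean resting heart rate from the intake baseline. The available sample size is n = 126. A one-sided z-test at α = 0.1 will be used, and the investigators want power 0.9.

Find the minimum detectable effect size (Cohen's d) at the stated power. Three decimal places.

Required noncentrality: δ = z_{0.1} + z_{0.10} = 1.282 + 1.282 = 2.563.
δ = d·√n ⇒ d = δ/√n = 2.563/√126 = 0.2283.

d ≈ 0.228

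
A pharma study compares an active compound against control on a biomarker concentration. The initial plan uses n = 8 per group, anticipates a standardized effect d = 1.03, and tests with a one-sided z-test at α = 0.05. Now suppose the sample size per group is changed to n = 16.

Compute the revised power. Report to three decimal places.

With n = 16 per group: δ = d·√(n/2) = 1.03 × √(16/2) = 2.9133. Critical value z_{0.05} = 1.645.
Revised power = P(Z > 1.645 − δ) = Φ(1.268) = 0.8977.

Power ≈ 0.898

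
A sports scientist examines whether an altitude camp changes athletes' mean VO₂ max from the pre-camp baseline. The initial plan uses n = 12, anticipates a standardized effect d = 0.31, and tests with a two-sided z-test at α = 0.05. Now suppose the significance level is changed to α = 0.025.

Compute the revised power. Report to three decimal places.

δ = d·√n = 0.31 × √12 = 1.0739 (unchanged). New critical value: z_{0.0125} = 2.241.
Revised power = Φ(δ − 2.241) + Φ(−δ − 2.241) = Φ(-1.168) + Φ(-3.315) = 0.1215 + 0.0005 = 0.1220.

Power ≈ 0.122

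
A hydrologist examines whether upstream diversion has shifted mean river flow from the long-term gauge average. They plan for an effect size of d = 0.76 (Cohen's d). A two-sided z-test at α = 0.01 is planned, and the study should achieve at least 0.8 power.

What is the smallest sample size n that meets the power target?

Set Φ(δ − 2.576) = 0.8; then δ − 2.576 = Φ⁻¹(0.8) = 0.842, giving δ = 3.417.
(The Φ(−δ − z_{α/2}) term is vanishingly small for δ > 0 and is dropped in the standard sample-size formula.)
δ = d·√n ⇒ n = (δ/d)² = (3.417 / 0.76)² = 20.22.
Rounding up, n = 21.

n = 21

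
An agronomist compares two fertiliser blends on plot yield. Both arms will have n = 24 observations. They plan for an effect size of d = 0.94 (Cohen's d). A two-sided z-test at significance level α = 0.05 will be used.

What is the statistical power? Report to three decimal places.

Power ≈ 0.903

Noncentrality parameter: δ = d·√(n/2) = 0.94 × √(24/2) = 3.2563
Two-sided α = 0.05 → critical value z_{0.025} = 1.960.
Power = Φ(δ − 1.960) + Φ(−δ − 1.960) = Φ(1.296) + Φ(-5.216) = 0.9026 + 0.0000 = 0.9026.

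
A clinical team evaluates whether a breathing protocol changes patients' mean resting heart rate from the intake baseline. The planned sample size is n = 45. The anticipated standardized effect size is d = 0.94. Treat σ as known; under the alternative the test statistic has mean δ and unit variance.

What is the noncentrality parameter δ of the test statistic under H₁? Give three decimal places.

δ = d·√n = 0.94 × √45 = 6.3057

δ ≈ 6.306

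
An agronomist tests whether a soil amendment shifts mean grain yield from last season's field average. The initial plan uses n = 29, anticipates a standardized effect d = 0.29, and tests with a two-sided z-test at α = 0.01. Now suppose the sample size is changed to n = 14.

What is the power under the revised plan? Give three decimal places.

With n = 14: δ = d·√n = 0.29 × √14 = 1.0851. Critical value z_{0.005} = 2.576.
Revised power = Φ(δ − 2.576) + Φ(−δ − 2.576) = Φ(-1.491) + Φ(-3.661) = 0.0680 + 0.0001 = 0.0681.

Power ≈ 0.068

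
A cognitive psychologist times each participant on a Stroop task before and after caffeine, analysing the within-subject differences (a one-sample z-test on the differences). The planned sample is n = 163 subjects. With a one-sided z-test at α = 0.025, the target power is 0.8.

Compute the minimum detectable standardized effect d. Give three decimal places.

Need Φ(δ − 1.960) = 0.8, so δ = 1.960 + 0.842 = 2.802.
δ = d·√n ⇒ d = δ/√n = 2.802/√163 = 0.2194.

d ≈ 0.219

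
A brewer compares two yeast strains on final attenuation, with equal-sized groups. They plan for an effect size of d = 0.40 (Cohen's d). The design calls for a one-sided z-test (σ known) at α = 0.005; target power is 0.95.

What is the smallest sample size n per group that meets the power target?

For power 0.95 need Φ(δ − z_{0.005}) = 0.95, so δ = z_{0.005} + z_{0.05} = 2.576 + 1.645 = 4.221.
δ = d·√(n/2) ⇒ n = 2(δ/d)² = 2 × (4.221 / 0.40)² = 222.68.
Round up to the next whole unit.

n = 223 per group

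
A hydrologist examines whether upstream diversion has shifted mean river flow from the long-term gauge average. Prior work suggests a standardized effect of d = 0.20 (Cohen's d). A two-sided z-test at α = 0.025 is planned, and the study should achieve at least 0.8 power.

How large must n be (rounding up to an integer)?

For power 0.8 need Φ(δ − z_{0.0125}) = 0.8, so δ = z_{0.0125} + z_{0.20} = 2.241 + 0.842 = 3.083.
(Ignoring the negligible lower-tail rejection probability gives the usual closed-form inversion.)
δ = d·√n ⇒ n = (δ/d)² = (3.083 / 0.20)² = 237.63.
Round up to the next whole unit.

n = 238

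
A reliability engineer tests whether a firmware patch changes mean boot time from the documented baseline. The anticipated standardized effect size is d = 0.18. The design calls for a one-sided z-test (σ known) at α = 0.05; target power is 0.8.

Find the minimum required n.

Set Φ(δ − 1.645) = 0.8; then δ − 1.645 = Φ⁻¹(0.8) = 0.842, giving δ = 2.486.
δ = d·√n ⇒ n = (δ/d)² = (2.486 / 0.18)² = 190.82.
Rounding up, n = 191.

n = 191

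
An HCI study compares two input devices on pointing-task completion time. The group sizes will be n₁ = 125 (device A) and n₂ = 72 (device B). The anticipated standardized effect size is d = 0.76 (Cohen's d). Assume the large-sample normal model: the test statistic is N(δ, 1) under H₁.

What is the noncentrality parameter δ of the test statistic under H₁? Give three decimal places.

The noncentrality parameter scales effect size by the design's sample-size factor: δ = d / √(1/n₁ + 1/n₂) = 0.76 / √(1/125 + 1/72) = 5.1369

δ ≈ 5.137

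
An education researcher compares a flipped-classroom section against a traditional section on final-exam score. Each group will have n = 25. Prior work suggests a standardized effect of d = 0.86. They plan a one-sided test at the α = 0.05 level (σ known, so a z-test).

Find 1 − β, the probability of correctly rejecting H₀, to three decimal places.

Power ≈ 0.919

Noncentrality parameter: δ = d·√(n/2) = 0.86 × √(25/2) = 3.0406
Critical value for a one-sided test at α = 0.05: z_α = 1.645.
Power = Φ(δ − 1.645) = Φ(1.396) = 0.9186.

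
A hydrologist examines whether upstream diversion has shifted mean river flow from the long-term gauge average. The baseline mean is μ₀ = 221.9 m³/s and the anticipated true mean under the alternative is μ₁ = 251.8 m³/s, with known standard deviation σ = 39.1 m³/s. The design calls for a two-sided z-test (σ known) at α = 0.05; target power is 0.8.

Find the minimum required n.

n = 14

Standardized effect: d = |μ₁ − μ₀| / σ = |251.8 − 221.9| / 39.1 = 0.7647
For power 0.8 need Φ(δ − z_{0.025}) = 0.8, so δ = z_{0.025} + z_{0.20} = 1.960 + 0.842 = 2.802.
(For δ > 0 the lower-tail rejection region contributes negligibly to power, so the one-term inversion is standard.)
δ = d·√n ⇒ n = (δ/d)² = (2.802 / 0.7647)² = 13.42.
Round up to the next whole unit.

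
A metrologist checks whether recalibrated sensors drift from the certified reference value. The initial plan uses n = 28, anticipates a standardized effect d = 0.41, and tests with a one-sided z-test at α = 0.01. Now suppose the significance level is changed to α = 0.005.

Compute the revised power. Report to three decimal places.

Power ≈ 0.342

δ = d·√n = 0.41 × √28 = 2.1695 (unchanged). New critical value: z_{0.005} = 2.576.
Revised power = P(Z > 2.576 − δ) = Φ(-0.406) = 0.3423.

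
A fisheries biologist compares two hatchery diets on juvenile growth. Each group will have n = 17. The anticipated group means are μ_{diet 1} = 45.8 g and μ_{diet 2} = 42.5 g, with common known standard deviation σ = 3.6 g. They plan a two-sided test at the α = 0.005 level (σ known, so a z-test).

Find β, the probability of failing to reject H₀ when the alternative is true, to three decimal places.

Standardized effect: d = |μ_{diet 1} − μ_{diet 2}| / σ = |45.8 − 42.5| / 3.6 = 0.9167
Noncentrality parameter: δ = d·√(n/2) = 0.9167 × √(17/2) = 2.6725
Critical value for a two-sided test at α = 0.005: z_{α/2} = 2.807.
Power = Φ(δ − 2.807) + Φ(−δ − 2.807) = Φ(-0.135) + Φ(-5.480) = 0.4465 + 0.0000 = 0.4465.
Type II error: β = 1 − power = 1 − 0.4465 = 0.5535.

β ≈ 0.554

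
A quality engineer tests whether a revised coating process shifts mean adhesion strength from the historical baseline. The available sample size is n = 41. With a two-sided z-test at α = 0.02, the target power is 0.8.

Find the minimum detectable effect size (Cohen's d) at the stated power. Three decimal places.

Need Φ(δ − 2.326) = 0.8, so δ = 2.326 + 0.842 = 3.168.
(The second rejection-region term Φ(−δ − z_{α/2}) is negligible and dropped.)
δ = d·√n ⇒ d = δ/√n = 3.168/√41 = 0.4948.

d ≈ 0.495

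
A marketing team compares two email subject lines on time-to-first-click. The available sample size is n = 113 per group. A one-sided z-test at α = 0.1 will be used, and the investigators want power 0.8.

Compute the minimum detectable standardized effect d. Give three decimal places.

Need Φ(δ − 1.282) = 0.8, so δ = 1.282 + 0.842 = 2.123.
δ = d·√(n/2) ⇒ d = δ/√(n/2) = 2.123/√(113/2) = 0.2825.

d ≈ 0.282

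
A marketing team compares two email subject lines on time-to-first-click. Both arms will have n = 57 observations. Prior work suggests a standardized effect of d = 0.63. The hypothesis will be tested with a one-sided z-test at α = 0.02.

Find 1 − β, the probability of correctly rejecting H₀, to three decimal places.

Power ≈ 0.905

Noncentrality parameter: δ = d·√(n/2) = 0.63 × √(57/2) = 3.3633
Critical value for a one-sided test at α = 0.02: z_α = 2.054.
Power = Φ(δ − 2.054) = Φ(1.310) = 0.9048.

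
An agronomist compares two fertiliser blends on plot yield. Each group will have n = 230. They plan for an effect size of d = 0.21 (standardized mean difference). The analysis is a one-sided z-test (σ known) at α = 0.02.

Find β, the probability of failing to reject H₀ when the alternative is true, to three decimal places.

Noncentrality parameter: δ = d·√(n/2) = 0.21 × √(230/2) = 2.2520
Critical value for a one-sided test at α = 0.02: z_α = 2.054.
Power = P(Z > 2.054 − δ) = Φ(0.198) = 0.5786.
Type II error: β = 1 − power = 1 − 0.5786 = 0.4214.

β ≈ 0.421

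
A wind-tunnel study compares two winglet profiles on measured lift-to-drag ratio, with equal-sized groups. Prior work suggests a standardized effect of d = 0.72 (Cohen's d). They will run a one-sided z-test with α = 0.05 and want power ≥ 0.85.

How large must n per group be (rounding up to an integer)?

n = 28 per group

Set Φ(δ − 1.645) = 0.85; then δ − 1.645 = Φ⁻¹(0.85) = 1.036, giving δ = 2.681.
δ = d·√(n/2) ⇒ n = 2(δ/d)² = 2 × (2.681 / 0.72)² = 27.74.
Rounding up, n = 28 per group.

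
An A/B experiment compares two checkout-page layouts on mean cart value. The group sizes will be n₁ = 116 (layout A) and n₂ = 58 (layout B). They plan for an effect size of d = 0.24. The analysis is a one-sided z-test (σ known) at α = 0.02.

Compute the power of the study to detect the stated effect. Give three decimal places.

Noncentrality parameter: δ = d / √(1/n₁ + 1/n₂) = 0.24 / √(1/116 + 1/58) = 1.4924
One-sided α = 0.02 → critical value z_{0.02} = 2.054.
Power = Φ(δ − 2.054) = Φ(-0.561) = 0.2873.

Power ≈ 0.287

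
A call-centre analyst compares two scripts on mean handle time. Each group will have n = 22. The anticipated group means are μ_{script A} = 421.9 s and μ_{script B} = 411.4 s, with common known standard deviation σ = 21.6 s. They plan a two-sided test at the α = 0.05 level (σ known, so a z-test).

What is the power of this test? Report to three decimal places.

Standardized effect: d = |μ_{script A} − μ_{script B}| / σ = |421.9 − 411.4| / 21.6 = 0.4861
Noncentrality parameter: δ = d·√(n/2) = 0.4861 × √(22/2) = 1.6122
Two-sided α = 0.05 → critical value z_{0.025} = 1.960.
Power = Φ(δ − 1.960) + Φ(−δ − 1.960) = Φ(-0.348) + Φ(-3.572) = 0.3640 + 0.0002 = 0.3642.

Power ≈ 0.364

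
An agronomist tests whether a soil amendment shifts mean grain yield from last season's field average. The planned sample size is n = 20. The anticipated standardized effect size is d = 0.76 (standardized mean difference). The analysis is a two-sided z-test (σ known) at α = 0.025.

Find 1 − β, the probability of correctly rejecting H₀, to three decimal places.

Power ≈ 0.876

Noncentrality parameter: δ = d·√n = 0.76 × √20 = 3.3988
Two-sided α = 0.025 → critical value z_{0.0125} = 2.241.
Power = Φ(δ − 2.241) + Φ(−δ − 2.241) = Φ(1.157) + Φ(-5.640) = 0.8764 + 0.0000 = 0.8764.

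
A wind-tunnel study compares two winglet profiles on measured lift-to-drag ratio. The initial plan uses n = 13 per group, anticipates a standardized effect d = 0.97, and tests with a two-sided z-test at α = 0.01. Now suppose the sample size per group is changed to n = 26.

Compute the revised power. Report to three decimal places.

Power ≈ 0.822

With n = 26 per group: δ = d·√(n/2) = 0.97 × √(26/2) = 3.4974. Critical value z_{0.005} = 2.576.
Revised power = Φ(δ − 2.576) + Φ(−δ − 2.576) = Φ(0.922) + Φ(-6.073) = 0.8216 + 0.0000 = 0.8216.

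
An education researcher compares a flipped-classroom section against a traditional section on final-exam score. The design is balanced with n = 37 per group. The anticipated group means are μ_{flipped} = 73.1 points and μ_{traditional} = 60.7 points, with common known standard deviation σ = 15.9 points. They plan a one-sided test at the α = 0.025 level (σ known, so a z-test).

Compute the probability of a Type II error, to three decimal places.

β ≈ 0.082

Standardized effect: d = |μ_{flipped} − μ_{traditional}| / σ = |73.1 − 60.7| / 15.9 = 0.7799
Noncentrality parameter: δ = d·√(n/2) = 0.7799 × √(37/2) = 3.3544
One-sided α = 0.025 → critical value z_{0.025} = 1.960.
Power = P(Z > 1.960 − δ) = Φ(1.394) = 0.9184.
Type II error: β = 1 − power = 1 − 0.9184 = 0.0816.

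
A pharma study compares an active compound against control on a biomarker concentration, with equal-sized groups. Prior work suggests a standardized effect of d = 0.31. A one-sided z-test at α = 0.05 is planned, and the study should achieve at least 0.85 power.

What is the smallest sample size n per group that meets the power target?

Set Φ(δ − 1.645) = 0.85; then δ − 1.645 = Φ⁻¹(0.85) = 1.036, giving δ = 2.681.
δ = d·√(n/2) ⇒ n = 2(δ/d)² = 2 × (2.681 / 0.31)² = 149.62.
Rounding up, n = 150 per group.

n = 150 per group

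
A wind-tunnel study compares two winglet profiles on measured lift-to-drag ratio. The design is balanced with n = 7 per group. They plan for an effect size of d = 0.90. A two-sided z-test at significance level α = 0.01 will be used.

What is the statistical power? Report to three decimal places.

Power ≈ 0.186

Noncentrality parameter: δ = d·√(n/2) = 0.90 × √(7/2) = 1.6837
Critical value for a two-sided test at α = 0.01: z_{α/2} = 2.576.
Power = Φ(δ − 2.576) + Φ(−δ − 2.576) = Φ(-0.892) + Φ(-4.260) = 0.1862 + 0.0000 = 0.1862.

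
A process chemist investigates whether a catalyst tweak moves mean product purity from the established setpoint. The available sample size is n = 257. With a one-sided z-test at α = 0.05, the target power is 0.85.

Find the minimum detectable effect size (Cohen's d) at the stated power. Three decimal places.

d ≈ 0.167

Need Φ(δ − 1.645) = 0.85, so δ = 1.645 + 1.036 = 2.681.
δ = d·√n ⇒ d = δ/√n = 2.681/√257 = 0.1673.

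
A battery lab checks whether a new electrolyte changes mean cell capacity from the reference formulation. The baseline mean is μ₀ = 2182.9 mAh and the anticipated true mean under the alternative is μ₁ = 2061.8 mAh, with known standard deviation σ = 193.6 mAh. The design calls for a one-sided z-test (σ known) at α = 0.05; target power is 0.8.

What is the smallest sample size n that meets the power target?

Standardized effect: d = |μ₁ − μ₀| / σ = |2061.8 − 2182.9| / 193.6 = 0.6255
For power 0.8 need Φ(δ − z_{0.05}) = 0.8, so δ = z_{0.05} + z_{0.20} = 1.645 + 0.842 = 2.486.
δ = d·√n ⇒ n = (δ/d)² = (2.486 / 0.6255)² = 15.80.
Rounding up, n = 16.

n = 16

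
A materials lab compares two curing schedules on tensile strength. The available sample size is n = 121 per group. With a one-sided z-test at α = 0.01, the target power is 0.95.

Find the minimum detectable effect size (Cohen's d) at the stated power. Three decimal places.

d ≈ 0.511

Required noncentrality: δ = z_{0.01} + z_{0.05} = 2.326 + 1.645 = 3.971.
δ = d·√(n/2) ⇒ d = δ/√(n/2) = 3.971/√(121/2) = 0.5106.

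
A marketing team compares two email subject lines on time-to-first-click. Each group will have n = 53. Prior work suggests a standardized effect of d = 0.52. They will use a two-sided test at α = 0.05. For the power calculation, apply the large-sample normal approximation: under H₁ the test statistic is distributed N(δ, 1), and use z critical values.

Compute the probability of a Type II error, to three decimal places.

β ≈ 0.237

Noncentrality parameter: δ = d·√(n/2) = 0.52 × √(53/2) = 2.6769
Critical value for a two-sided test at α = 0.05: z_{α/2} = 1.960.
Power = Φ(δ − 1.960) + Φ(−δ − 1.960) = Φ(0.717) + Φ(-4.637) = 0.7633 + 0.0000 = 0.7633.
Type II error: β = 1 − power = 1 − 0.7633 = 0.2367.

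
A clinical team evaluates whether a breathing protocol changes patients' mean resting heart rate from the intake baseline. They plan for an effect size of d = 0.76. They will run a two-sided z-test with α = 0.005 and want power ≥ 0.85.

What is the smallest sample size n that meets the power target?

n = 26

For power 0.85 need Φ(δ − z_{0.0025}) = 0.85, so δ = z_{0.0025} + z_{0.15} = 2.807 + 1.036 = 3.843.
(For δ > 0 the lower-tail rejection region contributes negligibly to power, so the one-term inversion is standard.)
δ = d·√n ⇒ n = (δ/d)² = (3.843 / 0.76)² = 25.58.
Rounding up, n = 26.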